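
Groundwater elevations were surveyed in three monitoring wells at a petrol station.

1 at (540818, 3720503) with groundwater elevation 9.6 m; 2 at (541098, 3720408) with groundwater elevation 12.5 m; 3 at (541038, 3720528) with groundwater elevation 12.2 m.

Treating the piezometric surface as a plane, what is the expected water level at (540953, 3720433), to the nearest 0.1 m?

Three-point gradient (reference 1): Δ to 2 = (280, -95, +2.9), Δ to 3 = (220, 25, +2.6).
∂h/∂x = +0.01145, ∂h/∂y = +0.003226 (det = 27900).
h(540953, 3720433) = 9.6 + (+0.01145)·(135) + (+0.003226)·(-70) = 9.6 +1.546 -0.226 = 10.920 m.

10.9 m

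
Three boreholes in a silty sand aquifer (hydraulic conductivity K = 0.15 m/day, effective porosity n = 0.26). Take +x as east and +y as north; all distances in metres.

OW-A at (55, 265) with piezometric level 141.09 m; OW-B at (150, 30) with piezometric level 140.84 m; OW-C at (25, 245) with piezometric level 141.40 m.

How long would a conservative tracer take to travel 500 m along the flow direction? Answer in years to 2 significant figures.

Differences from OW-A: to OW-B (Δx, Δy, Δh) = (95, -235, -0.25); to OW-C = (-30, -20, +0.31).
Determinant of the coordinate differences = 95·(-20) − (-30)·(-235) = -8950.
∂h/∂x = [(-0.25)·(-20) − (+0.31)·(-235)] / -8950 = -0.008698
∂h/∂y = [95·(+0.31) − (-30)·(-0.25)] / -8950 = -0.002453
|∇h| = √(-0.008698² + -0.002453²) = 0.009037
Seepage velocity v = K·i/n = 0.15 × 0.009037 / 0.26 = 0.005214 m/day.
t = 500 / 0.005214 = 9.59e+04 days = 263 years.

260 years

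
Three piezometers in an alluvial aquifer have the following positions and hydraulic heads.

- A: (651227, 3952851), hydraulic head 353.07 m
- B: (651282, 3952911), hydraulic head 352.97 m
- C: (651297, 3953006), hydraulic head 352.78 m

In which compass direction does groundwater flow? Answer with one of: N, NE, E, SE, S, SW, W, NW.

N

Differences from A: to B (Δx, Δy, Δh) = (55, 60, -0.10); to C = (70, 155, -0.29).
Solve a·Δx + b·Δy = Δh: det = 55·155 − 70·60 = 4325.
∂h/∂x = [(-0.10)·155 − (-0.29)·60] / 4325 = +0.0004393
∂h/∂y = [55·(-0.29) − 70·(-0.10)] / 4325 = -0.002069
Flow = −∇h = (-0.0004393 east, +0.002069 north), which points north.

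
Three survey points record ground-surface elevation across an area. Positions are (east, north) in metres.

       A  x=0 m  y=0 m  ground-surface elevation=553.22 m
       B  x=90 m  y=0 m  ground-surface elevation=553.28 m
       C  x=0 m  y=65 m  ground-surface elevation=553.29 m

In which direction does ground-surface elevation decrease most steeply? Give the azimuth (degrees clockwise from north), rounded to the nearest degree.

∂z/∂x = (553.28 − 553.22) / (90 − 0) = +0.0006667
∂z/∂y = (553.29 − 553.22) / (65 − 0) = +0.001077
Steepest decrease is along −∇f: components (-0.0006667 E, -0.001077 N).
Azimuth = atan2(-0.0006667, -0.001077) = 211.8° ≈ 212°.

212°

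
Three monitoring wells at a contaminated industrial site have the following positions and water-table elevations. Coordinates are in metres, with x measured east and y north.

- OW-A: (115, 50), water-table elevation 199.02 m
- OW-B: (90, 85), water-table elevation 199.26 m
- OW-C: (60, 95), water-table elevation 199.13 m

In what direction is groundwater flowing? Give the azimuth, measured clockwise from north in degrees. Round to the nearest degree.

214°

With h = a·x + b·y + c and OW-A as origin, the differences give:
  (-25)·a + 35·b = +0.24
  (-55)·a + 45·b = +0.11
Eliminate b (×45 and ×35, subtract): 800·a = 6.950 → a = ∂h/∂x = +0.008687
Back-substitute: b = ∂h/∂y = +0.01306.
Flow direction (−∇h) has components (-0.008687 E, -0.01306 N).
Azimuth = atan2(E, N) = atan2(-0.008687, -0.01306) = 213.6° ≈ 214°.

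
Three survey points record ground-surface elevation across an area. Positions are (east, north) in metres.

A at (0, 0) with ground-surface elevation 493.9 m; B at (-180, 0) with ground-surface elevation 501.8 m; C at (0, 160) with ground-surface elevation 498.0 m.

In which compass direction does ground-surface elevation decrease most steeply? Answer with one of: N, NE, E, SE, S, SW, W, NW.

SE

∂z/∂x = (501.8 − 493.9) / (-180 − 0) = -0.04389
∂z/∂y = (498.0 − 493.9) / (160 − 0) = +0.02563
Steepest decrease is along −∇f = (+0.04389 E, -0.02563 N) → southeast.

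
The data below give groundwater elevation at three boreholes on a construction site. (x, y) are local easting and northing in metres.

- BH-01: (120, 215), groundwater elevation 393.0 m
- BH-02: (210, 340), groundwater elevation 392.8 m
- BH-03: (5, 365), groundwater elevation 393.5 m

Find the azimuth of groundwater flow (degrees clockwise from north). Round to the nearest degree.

103°

With h = a·x + b·y + c and BH-01 as origin, the differences give:
  90·a + 125·b = -0.2
  (-115)·a + 150·b = +0.5
Eliminate b (×150 and ×125, subtract): 27875·a = -92.50 → a = ∂h/∂x = -0.003318
Back-substitute: b = ∂h/∂y = +0.0007892.
Flow direction (−∇h) has components (+0.003318 E, -0.0007892 N).
Azimuth = atan2(E, N) = atan2(+0.003318, -0.0007892) = 103.4° ≈ 103°.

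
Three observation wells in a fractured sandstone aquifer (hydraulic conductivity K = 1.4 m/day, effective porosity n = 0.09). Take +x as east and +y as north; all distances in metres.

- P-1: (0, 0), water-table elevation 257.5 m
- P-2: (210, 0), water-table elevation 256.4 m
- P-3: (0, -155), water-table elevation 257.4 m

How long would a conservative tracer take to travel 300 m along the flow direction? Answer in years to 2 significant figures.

10 years

∂h/∂x = (256.4 − 257.5) / (210 − 0) = -0.005238
∂h/∂y = (257.4 − 257.5) / (-155 − 0) = +0.0006452
|∇h| = √(-0.005238² + 0.0006452²) = 0.005278
Seepage velocity v = K·i/n = 1.4 × 0.005278 / 0.09 = 0.0821 m/day.
t = 300 / 0.0821 = 3654 days = 10 years.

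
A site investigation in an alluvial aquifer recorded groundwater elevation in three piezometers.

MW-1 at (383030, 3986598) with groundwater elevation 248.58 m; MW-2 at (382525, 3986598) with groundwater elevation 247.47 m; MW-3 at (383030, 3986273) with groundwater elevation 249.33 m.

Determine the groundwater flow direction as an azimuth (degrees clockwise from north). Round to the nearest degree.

316°

∂h/∂x = (247.47 − 248.58) / (382525 − 383030) = +0.002198
∂h/∂y = (249.33 − 248.58) / (3986273 − 3986598) = -0.002308
Flow direction (−∇h) has components (-0.002198 E, +0.002308 N).
Azimuth = atan2(E, N) = atan2(-0.002198, +0.002308) = 316.4° ≈ 316°.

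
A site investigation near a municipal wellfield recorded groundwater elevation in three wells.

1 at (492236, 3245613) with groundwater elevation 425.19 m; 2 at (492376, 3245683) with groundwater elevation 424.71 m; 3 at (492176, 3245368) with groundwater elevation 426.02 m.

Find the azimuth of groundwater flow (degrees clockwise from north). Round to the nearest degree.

With h = a·x + b·y + c and 1 as origin, the differences give:
  140·a + 70·b = -0.48
  (-60)·a + (-245)·b = +0.83
Eliminate b (×(-245) and ×70, subtract): -30100·a = 59.500 → a = ∂h/∂x = -0.001977
Back-substitute: b = ∂h/∂y = -0.002904.
Flow direction (−∇h) has components (+0.001977 E, +0.002904 N).
Azimuth = atan2(E, N) = atan2(+0.001977, +0.002904) = 34.2° ≈ 034°.

034°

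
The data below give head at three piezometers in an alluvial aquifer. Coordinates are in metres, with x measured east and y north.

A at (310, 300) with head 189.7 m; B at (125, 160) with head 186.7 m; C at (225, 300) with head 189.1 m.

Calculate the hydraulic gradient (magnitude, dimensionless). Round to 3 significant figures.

0.0140

Taking A as reference: B−A = (-185, -140, -3.0); C−A = (-85, 0, -0.6).
Solve a·Δx + b·Δy = Δh: det = (-185)·0 − (-85)·(-140) = -11900.
∂h/∂x = [(-3.0)·0 − (-0.6)·(-140)] / -11900 = +0.007059
∂h/∂y = [(-185)·(-0.6) − (-85)·(-3.0)] / -11900 = +0.01210
|∇h| = √(0.007059² + 0.01210²) = 0.01401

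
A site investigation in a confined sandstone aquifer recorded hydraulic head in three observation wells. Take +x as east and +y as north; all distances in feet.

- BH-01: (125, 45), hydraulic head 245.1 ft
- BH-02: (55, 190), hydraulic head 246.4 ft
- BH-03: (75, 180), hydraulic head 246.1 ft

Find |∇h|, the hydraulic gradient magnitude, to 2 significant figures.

With h = a·x + b·y + c and BH-01 as origin, the differences give:
  (-70)·a + 145·b = +1.3
  (-50)·a + 135·b = +1.0
Eliminate b (×135 and ×145, subtract): -2200·a = 30.50 → a = ∂h/∂x = -0.01386
Back-substitute: b = ∂h/∂y = +0.002273.
|∇h| = √(-0.01386² + 0.002273²) = 0.01405

0.014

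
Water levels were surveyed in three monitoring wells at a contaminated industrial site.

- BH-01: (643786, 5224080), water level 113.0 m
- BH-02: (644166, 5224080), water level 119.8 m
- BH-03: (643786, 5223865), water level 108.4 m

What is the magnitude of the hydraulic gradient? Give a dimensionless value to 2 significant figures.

∂h/∂x = (119.8 − 113.0) / (644166 − 643786) = +0.01789
∂h/∂y = (108.4 − 113.0) / (5223865 − 5224080) = +0.02140
|∇h| = √(0.01789² + 0.02140²) = 0.02789

0.028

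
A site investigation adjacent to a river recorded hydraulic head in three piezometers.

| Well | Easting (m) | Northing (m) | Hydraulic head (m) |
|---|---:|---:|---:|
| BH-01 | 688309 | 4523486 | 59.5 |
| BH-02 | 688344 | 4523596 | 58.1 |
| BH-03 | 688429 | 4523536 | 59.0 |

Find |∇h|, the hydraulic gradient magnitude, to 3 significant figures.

0.0132

With h = a·x + b·y + c and BH-01 as origin, the differences give:
  35·a + 110·b = -1.4
  120·a + 50·b = -0.5
Eliminate b (×50 and ×110, subtract): -11450·a = -15.00 → a = ∂h/∂x = +0.001310
Back-substitute: b = ∂h/∂y = -0.01314.
|∇h| = √(0.001310² + -0.01314²) = 0.01321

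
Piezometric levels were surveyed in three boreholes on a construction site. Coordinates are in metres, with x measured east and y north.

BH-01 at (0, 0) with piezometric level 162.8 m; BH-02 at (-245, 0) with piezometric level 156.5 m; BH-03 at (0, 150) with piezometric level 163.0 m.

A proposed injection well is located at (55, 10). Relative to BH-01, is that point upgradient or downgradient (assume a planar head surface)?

∂h/∂x = (156.5 − 162.8) / (-245 − 0) = +0.02571
∂h/∂y = (163.0 − 162.8) / (150 − 0) = +0.001333
Head at (55, 10) = 162.8 + (+0.02571)·(55) + (+0.001333)·(10) = 164.23 m.
That is higher than the 162.8 m at BH-01, so the point is upgradient.

upgradient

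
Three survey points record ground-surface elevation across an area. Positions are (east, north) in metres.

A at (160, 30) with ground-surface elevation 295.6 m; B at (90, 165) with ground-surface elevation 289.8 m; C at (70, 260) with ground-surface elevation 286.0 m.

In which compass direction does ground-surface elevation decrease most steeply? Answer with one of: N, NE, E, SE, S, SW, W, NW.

Taking A as reference: B−A = (-70, 135, -5.8); C−A = (-90, 230, -9.6).
Solve a·Δx + b·Δy = Δz: det = (-70)·230 − (-90)·135 = -3950.
∂z/∂x = [(-5.8)·230 − (-9.6)·135] / -3950 = +0.009620
∂z/∂y = [(-70)·(-9.6) − (-90)·(-5.8)] / -3950 = -0.03797
Steepest decrease is along −∇f = (-0.009620 E, +0.03797 N) → north.

N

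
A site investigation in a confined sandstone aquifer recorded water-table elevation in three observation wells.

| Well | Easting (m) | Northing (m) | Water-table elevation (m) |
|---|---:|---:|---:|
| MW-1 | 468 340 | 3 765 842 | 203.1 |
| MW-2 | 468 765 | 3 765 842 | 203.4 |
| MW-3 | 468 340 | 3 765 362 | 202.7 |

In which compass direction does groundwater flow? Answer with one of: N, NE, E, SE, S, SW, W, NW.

∂h/∂x = (203.4 − 203.1) / (468765 − 468340) = +0.0007059
∂h/∂y = (202.7 − 203.1) / (3765362 − 3765842) = +0.0008333
Flow = −∇h = (-0.0007059 east, -0.0008333 north), which points southwest.

SW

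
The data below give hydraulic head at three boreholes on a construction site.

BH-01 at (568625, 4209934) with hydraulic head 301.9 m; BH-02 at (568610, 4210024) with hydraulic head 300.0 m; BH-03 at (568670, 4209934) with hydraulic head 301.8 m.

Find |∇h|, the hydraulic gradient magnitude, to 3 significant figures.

Differences from BH-01: to BH-02 (Δx, Δy, Δh) = (-15, 90, -1.9); to BH-03 = (45, 0, -0.1).
Solve a·Δx + b·Δy = Δh: det = (-15)·0 − 45·90 = -4050.
∂h/∂x = [(-1.9)·0 − (-0.1)·90] / -4050 = -0.002222
∂h/∂y = [(-15)·(-0.1) − 45·(-1.9)] / -4050 = -0.02148
|∇h| = √(-0.002222² + -0.02148²) = 0.02159

0.0216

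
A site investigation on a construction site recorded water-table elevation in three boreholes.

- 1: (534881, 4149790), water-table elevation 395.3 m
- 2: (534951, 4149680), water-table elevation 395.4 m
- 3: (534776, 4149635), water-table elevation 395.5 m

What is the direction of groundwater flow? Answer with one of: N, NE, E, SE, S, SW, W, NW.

Differences from 1: to 2 (Δx, Δy, Δh) = (70, -110, +0.1); to 3 = (-105, -155, +0.2).
Determinant of the coordinate differences = 70·(-155) − (-105)·(-110) = -22400.
∂h/∂x = [(+0.1)·(-155) − (+0.2)·(-110)] / -22400 = -0.0002902
∂h/∂y = [70·(+0.2) − (-105)·(+0.1)] / -22400 = -0.001094
Flow = −∇h = (+0.0002902 east, +0.001094 north), which points north.

N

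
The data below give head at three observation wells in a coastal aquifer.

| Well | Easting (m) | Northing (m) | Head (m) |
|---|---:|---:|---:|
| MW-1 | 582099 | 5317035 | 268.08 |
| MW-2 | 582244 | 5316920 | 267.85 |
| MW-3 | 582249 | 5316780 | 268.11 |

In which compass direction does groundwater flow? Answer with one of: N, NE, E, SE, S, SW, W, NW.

NE

With h = a·x + b·y + c and MW-1 as origin, the differences give:
  145·a + (-115)·b = -0.23
  150·a + (-255)·b = +0.03
Eliminate b (×(-255) and ×(-115), subtract): -19725·a = 62.100 → a = ∂h/∂x = -0.003148
Back-substitute: b = ∂h/∂y = -0.001970.
Flow = −∇h = (+0.003148 east, +0.001970 north), which points northeast.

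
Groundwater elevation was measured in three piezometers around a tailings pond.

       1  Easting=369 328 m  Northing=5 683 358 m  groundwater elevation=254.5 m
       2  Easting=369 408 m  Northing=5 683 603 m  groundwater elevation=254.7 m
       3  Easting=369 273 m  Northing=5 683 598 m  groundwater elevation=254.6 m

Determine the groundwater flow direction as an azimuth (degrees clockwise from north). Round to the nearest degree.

231°

Taking 1 as reference: 2−1 = (80, 245, +0.2); 3−1 = (-55, 240, +0.1).
Solve a·Δx + b·Δy = Δh: det = 80·240 − (-55)·245 = 32675.
∂h/∂x = [(+0.2)·240 − (+0.1)·245] / 32675 = +0.0007192
∂h/∂y = [80·(+0.1) − (-55)·(+0.2)] / 32675 = +0.0005815
Flow direction (−∇h) has components (-0.0007192 E, -0.0005815 N).
Azimuth = atan2(E, N) = atan2(-0.0007192, -0.0005815) = 231.0° ≈ 231°.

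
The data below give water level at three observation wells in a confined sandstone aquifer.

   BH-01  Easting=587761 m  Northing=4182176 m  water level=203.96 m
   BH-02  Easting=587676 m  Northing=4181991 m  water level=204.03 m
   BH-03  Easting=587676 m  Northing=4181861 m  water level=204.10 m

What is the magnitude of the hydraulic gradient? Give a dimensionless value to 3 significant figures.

0.000641

With h = a·x + b·y + c and BH-01 as origin, the differences give:
  (-85)·a + (-185)·b = +0.07
  (-85)·a + (-315)·b = +0.14
Eliminate b (×(-315) and ×(-185), subtract): 11050·a = 3.850 → a = ∂h/∂x = +0.0003484
Back-substitute: b = ∂h/∂y = -0.0005385.
|∇h| = √(0.0003484² + -0.0005385²) = 0.0006414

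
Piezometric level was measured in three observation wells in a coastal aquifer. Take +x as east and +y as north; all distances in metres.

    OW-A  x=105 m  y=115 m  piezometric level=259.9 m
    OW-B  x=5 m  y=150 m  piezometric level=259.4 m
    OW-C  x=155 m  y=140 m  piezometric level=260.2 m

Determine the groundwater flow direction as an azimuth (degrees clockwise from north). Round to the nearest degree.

Differences from OW-A: to OW-B (Δx, Δy, Δh) = (-100, 35, -0.5); to OW-C = (50, 25, +0.3).
Solve a·Δx + b·Δy = Δh: det = (-100)·25 − 50·35 = -4250.
∂h/∂x = [(-0.5)·25 − (+0.3)·35] / -4250 = +0.005412
∂h/∂y = [(-100)·(+0.3) − 50·(-0.5)] / -4250 = +0.001176
Flow direction (−∇h) has components (-0.005412 E, -0.001176 N).
Azimuth = atan2(E, N) = atan2(-0.005412, -0.001176) = 257.7° ≈ 258°.

258°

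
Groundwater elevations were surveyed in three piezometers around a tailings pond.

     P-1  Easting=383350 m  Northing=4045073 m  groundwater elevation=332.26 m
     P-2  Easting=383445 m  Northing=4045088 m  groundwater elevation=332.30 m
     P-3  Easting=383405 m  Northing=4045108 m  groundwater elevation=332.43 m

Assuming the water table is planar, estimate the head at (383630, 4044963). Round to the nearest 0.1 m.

Taking P-1 as reference: P-2−P-1 = (95, 15, +0.04); P-3−P-1 = (55, 35, +0.17).
Solve a·Δx + b·Δy = Δh: det = 95·35 − 55·15 = 2500.
∂h/∂x = [(+0.04)·35 − (+0.17)·15] / 2500 = -0.0004600
∂h/∂y = [95·(+0.17) − 55·(+0.04)] / 2500 = +0.005580
h(383630, 4044963) = 332.26 + (-0.0004600)·(280) + (+0.005580)·(-110) = 332.26 -0.129 -0.614 = 331.517 m.

331.5 m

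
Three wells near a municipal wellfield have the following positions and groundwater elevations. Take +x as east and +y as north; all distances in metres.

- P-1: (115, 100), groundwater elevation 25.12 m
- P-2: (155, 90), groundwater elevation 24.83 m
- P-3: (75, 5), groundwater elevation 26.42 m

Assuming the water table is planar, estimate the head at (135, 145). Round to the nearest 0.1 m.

With h = a·x + b·y + c and P-1 as origin, the differences give:
  40·a + (-10)·b = -0.29
  (-40)·a + (-95)·b = +1.30
Eliminate b (×(-95) and ×(-10), subtract): -4200·a = 40.550 → a = ∂h/∂x = -0.009655
Back-substitute: b = ∂h/∂y = -0.009619.
h(135, 145) = 25.12 + (-0.009655)·(20) + (-0.009619)·(45) = 25.12 -0.193 -0.433 = 24.494 m.

24.5 m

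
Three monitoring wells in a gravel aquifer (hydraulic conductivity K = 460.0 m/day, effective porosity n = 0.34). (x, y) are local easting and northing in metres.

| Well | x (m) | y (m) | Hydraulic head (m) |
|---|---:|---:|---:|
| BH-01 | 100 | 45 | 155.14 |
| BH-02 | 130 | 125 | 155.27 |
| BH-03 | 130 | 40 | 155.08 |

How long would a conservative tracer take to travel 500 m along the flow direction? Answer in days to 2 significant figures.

130 days

With h = a·x + b·y + c and BH-01 as origin, the differences give:
  30·a + 80·b = +0.13
  30·a + (-5)·b = -0.06
Eliminate b (×(-5) and ×80, subtract): -2550·a = 4.150 → a = ∂h/∂x = -0.001627
Back-substitute: b = ∂h/∂y = +0.002235.
|∇h| = √(-0.001627² + 0.002235²) = 0.002764
Seepage velocity v = K·i/n = 460.0 × 0.002764 / 0.34 = 3.74 m/day.
t = 500 / 3.74 = 133.7 days.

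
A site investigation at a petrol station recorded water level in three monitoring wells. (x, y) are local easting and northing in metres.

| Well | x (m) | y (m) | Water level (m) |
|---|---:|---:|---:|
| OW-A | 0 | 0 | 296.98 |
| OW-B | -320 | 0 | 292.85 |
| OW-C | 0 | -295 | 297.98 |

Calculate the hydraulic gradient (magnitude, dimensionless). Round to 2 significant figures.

∂h/∂x = (292.85 − 296.98) / (-320 − 0) = +0.01291
∂h/∂y = (297.98 − 296.98) / (-295 − 0) = -0.003390
|∇h| = √(0.01291² + -0.003390²) = 0.01335

0.013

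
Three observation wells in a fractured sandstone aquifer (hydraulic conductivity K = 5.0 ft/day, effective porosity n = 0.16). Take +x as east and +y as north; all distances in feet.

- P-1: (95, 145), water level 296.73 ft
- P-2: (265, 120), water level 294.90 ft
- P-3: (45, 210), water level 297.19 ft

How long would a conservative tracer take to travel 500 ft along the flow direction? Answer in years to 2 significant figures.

Taking P-1 as reference: P-2−P-1 = (170, -25, -1.83); P-3−P-1 = (-50, 65, +0.46).
Solve a·Δx + b·Δy = Δh: det = 170·65 − (-50)·(-25) = 9800.
∂h/∂x = [(-1.83)·65 − (+0.46)·(-25)] / 9800 = -0.01096
∂h/∂y = [170·(+0.46) − (-50)·(-1.83)] / 9800 = -0.001357
|∇h| = √(-0.01096² + -0.001357²) = 0.01104
Seepage velocity v = K·i/n = 5.0 × 0.01104 / 0.16 = 0.345 ft/day.
t = 500 / 0.345 = 1449 days = 3.97 years.

4.0 years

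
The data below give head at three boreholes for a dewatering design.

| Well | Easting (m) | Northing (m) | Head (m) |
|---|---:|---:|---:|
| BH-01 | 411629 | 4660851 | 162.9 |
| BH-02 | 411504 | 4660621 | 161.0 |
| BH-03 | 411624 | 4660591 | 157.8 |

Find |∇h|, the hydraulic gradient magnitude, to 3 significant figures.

0.0295

With h = a·x + b·y + c and BH-01 as origin, the differences give:
  (-125)·a + (-230)·b = -1.9
  (-5)·a + (-260)·b = -5.1
Eliminate b (×(-260) and ×(-230), subtract): 31350·a = -679.00 → a = ∂h/∂x = -0.02166
Back-substitute: b = ∂h/∂y = +0.02003.
|∇h| = √(-0.02166² + 0.02003²) = 0.0295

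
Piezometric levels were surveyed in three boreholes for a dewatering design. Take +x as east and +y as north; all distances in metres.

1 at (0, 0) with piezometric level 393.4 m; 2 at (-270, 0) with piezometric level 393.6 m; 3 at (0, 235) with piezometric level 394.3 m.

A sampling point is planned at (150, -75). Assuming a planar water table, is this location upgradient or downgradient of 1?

downgradient

∂h/∂x = (393.6 − 393.4) / (-270 − 0) = -0.0007407
∂h/∂y = (394.3 − 393.4) / (235 − 0) = +0.003830
Head at (150, -75) = 393.4 + (-0.0007407)·(150) + (+0.003830)·(-75) = 393.00 m.
That is lower than the 393.4 m at 1, so the point is downgradient.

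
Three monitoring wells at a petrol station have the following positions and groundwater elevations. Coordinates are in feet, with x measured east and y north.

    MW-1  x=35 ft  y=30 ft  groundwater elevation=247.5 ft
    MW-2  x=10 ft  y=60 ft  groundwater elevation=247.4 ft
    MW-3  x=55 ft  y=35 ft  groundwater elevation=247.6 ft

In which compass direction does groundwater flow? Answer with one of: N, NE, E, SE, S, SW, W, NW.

With h = a·x + b·y + c and MW-1 as origin, the differences give:
  (-25)·a + 30·b = -0.1
  20·a + 5·b = +0.1
Eliminate b (×5 and ×30, subtract): -725·a = -3.50 → a = ∂h/∂x = +0.004828
Back-substitute: b = ∂h/∂y = +0.0006897.
Flow = −∇h = (-0.004828 east, -0.0006897 north), which points west.

W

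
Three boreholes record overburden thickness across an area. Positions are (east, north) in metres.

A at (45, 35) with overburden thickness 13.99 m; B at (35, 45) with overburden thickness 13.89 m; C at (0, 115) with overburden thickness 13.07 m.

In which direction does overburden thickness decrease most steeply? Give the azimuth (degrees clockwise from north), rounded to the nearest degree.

Taking A as reference: B−A = (-10, 10, -0.10); C−A = (-45, 80, -0.92).
Solve a·Δx + b·Δy = Δd: det = (-10)·80 − (-45)·10 = -350.
∂d/∂x = [(-0.10)·80 − (-0.92)·10] / -350 = -0.003429
∂d/∂y = [(-10)·(-0.92) − (-45)·(-0.10)] / -350 = -0.01343
Steepest decrease is along −∇f: components (+0.003429 E, +0.01343 N).
Azimuth = atan2(+0.003429, +0.01343) = 14.3° ≈ 014°.

014°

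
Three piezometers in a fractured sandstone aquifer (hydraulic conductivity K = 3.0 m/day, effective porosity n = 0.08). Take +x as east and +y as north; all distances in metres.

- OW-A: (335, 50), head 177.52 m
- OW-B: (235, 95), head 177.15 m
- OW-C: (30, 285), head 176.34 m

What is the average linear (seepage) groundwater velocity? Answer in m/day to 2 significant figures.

Taking OW-A as reference: OW-B−OW-A = (-100, 45, -0.37); OW-C−OW-A = (-305, 235, -1.18).
Solve a·Δx + b·Δy = Δh: det = (-100)·235 − (-305)·45 = -9775.
∂h/∂x = [(-0.37)·235 − (-1.18)·45] / -9775 = +0.003463
∂h/∂y = [(-100)·(-1.18) − (-305)·(-0.37)] / -9775 = -0.0005269
|∇h| = √(0.003463² + -0.0005269²) = 0.003503
Seepage velocity v = K·i/n = 3.0 × 0.003503 / 0.08 = 0.1314 m/day.

0.13 m/day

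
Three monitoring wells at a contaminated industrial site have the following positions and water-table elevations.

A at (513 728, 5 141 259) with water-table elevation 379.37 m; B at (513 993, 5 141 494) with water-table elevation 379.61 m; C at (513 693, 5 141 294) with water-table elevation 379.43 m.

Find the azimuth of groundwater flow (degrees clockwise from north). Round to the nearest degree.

Differences from A: to B (Δx, Δy, Δh) = (265, 235, +0.24); to C = (-35, 35, +0.06).
Determinant of the coordinate differences = 265·35 − (-35)·235 = 17500.
∂h/∂x = [(+0.24)·35 − (+0.06)·235] / 17500 = -0.0003257
∂h/∂y = [265·(+0.06) − (-35)·(+0.24)] / 17500 = +0.001389
Flow direction (−∇h) has components (+0.0003257 E, -0.001389 N).
Azimuth = atan2(E, N) = atan2(+0.0003257, -0.001389) = 166.8° ≈ 167°.

167°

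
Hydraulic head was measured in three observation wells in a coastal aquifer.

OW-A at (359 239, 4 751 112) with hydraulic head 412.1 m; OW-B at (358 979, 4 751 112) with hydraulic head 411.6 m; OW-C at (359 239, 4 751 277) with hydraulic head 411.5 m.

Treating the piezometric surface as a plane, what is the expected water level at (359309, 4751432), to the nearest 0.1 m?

∂h/∂x = (411.6 − 412.1) / (358979 − 359239) = +0.001923
∂h/∂y = (411.5 − 412.1) / (4751277 − 4751112) = -0.003636
h(359309, 4751432) = 412.1 + (+0.001923)·(70) + (-0.003636)·(320) = 412.1 +0.135 -1.164 = 411.071 m.

411.1 m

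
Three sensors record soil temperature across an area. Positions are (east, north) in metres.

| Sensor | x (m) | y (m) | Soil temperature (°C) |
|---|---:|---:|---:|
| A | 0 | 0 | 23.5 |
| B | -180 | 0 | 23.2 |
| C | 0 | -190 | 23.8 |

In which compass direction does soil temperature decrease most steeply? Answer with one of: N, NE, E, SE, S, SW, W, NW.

NW

∂T/∂x = (23.2 − 23.5) / (-180 − 0) = +0.001667
∂T/∂y = (23.8 − 23.5) / (-190 − 0) = -0.001579
Steepest decrease is along −∇f = (-0.001667 E, +0.001579 N) → northwest.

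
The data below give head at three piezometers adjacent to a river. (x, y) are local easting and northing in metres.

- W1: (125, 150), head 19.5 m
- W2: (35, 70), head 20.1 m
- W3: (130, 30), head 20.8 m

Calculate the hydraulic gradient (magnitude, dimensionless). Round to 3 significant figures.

0.0111

Three-point gradient (reference W1): Δ to W2 = (-90, -80, +0.6), Δ to W3 = (5, -120, +1.3).
∂h/∂x = +0.002857, ∂h/∂y = -0.01071 (det = 11200).
|∇h| = √(0.002857² + -0.01071²) = 0.01108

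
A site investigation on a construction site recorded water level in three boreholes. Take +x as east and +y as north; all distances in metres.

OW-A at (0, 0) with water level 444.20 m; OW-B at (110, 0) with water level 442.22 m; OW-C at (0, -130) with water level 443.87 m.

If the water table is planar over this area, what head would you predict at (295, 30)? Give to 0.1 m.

439.0 m

∂h/∂x = (442.22 − 444.20) / (110 − 0) = -0.01800
∂h/∂y = (443.87 − 444.20) / (-130 − 0) = +0.002538
h(295, 30) = 444.20 + (-0.01800)·(295) + (+0.002538)·(30) = 444.20 -5.310 +0.076 = 438.966 m.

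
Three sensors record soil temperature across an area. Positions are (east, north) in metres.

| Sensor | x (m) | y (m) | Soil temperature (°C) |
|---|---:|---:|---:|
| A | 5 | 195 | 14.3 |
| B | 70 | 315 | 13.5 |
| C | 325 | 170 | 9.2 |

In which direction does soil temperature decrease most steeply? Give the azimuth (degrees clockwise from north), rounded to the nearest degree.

097°

Three-point gradient (reference A): Δ to B = (65, 120, -0.8), Δ to C = (320, -25, -5.1).
∂T/∂x = -0.01579, ∂T/∂y = +0.001886 (det = -40025).
Steepest decrease is along −∇f: components (+0.01579 E, -0.001886 N).
Azimuth = atan2(+0.01579, -0.001886) = 96.8° ≈ 097°.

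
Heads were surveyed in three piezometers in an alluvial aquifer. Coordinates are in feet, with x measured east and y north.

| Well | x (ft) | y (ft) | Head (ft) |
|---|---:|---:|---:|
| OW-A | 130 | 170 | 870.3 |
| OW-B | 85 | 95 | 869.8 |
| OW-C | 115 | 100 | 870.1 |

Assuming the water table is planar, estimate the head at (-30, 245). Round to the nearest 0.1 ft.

868.8 ft

With h = a·x + b·y + c and OW-A as origin, the differences give:
  (-45)·a + (-75)·b = -0.5
  (-15)·a + (-70)·b = -0.2
Eliminate b (×(-70) and ×(-75), subtract): 2025·a = 20.00 → a = ∂h/∂x = +0.009877
Back-substitute: b = ∂h/∂y = +0.0007407.
h(-30, 245) = 870.3 + (+0.009877)·(-160) + (+0.0007407)·(75) = 870.3 -1.580 +0.056 = 868.775 ft.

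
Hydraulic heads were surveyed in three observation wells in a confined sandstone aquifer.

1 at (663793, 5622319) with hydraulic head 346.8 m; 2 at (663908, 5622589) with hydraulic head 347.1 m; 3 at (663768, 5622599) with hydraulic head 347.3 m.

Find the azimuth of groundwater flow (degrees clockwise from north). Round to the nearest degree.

With h = a·x + b·y + c and 1 as origin, the differences give:
  115·a + 270·b = +0.3
  (-25)·a + 280·b = +0.5
Eliminate b (×280 and ×270, subtract): 38950·a = -51.00 → a = ∂h/∂x = -0.001309
Back-substitute: b = ∂h/∂y = +0.001669.
Flow direction (−∇h) has components (+0.001309 E, -0.001669 N).
Azimuth = atan2(E, N) = atan2(+0.001309, -0.001669) = 141.9° ≈ 142°.

142°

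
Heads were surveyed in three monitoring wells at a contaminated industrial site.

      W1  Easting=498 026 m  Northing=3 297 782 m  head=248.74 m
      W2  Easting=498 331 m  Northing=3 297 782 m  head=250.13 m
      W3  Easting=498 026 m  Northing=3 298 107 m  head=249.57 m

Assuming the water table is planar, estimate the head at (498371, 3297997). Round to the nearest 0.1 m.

∂h/∂x = (250.13 − 248.74) / (498331 − 498026) = +0.004557
∂h/∂y = (249.57 − 248.74) / (3298107 − 3297782) = +0.002554
h(498371, 3297997) = 248.74 + (+0.004557)·(345) + (+0.002554)·(215) = 248.74 +1.572 +0.549 = 250.861 m.

250.9 m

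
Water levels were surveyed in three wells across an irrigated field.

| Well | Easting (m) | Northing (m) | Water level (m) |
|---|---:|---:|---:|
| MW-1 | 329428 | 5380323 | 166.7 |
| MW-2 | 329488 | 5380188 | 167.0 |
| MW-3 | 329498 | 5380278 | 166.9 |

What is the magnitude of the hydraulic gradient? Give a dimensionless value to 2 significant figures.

0.0024

Three-point gradient (reference MW-1): Δ to MW-2 = (60, -135, +0.3), Δ to MW-3 = (70, -45, +0.2).
∂h/∂x = +0.002000, ∂h/∂y = -0.001333 (det = 6750).
|∇h| = √(0.002000² + -0.001333²) = 0.002404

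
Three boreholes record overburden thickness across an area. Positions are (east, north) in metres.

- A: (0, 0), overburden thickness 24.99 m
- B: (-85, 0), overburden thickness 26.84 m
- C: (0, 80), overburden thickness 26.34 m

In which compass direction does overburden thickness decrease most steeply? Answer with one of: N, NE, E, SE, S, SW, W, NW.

SE

∂d/∂x = (26.84 − 24.99) / (-85 − 0) = -0.02176
∂d/∂y = (26.34 − 24.99) / (80 − 0) = +0.01688
Steepest decrease is along −∇f = (+0.02176 E, -0.01688 N) → southeast.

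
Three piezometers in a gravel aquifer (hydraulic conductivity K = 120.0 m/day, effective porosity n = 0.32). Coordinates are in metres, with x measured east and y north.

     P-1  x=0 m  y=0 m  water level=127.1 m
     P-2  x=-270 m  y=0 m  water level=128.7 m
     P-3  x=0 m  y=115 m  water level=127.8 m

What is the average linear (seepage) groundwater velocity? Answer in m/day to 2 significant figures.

3.2 m/day

∂h/∂x = (128.7 − 127.1) / (-270 − 0) = -0.005926
∂h/∂y = (127.8 − 127.1) / (115 − 0) = +0.006087
|∇h| = √(-0.005926² + 0.006087²) = 0.008495
Seepage velocity v = K·i/n = 120.0 × 0.008495 / 0.32 = 3.186 m/day.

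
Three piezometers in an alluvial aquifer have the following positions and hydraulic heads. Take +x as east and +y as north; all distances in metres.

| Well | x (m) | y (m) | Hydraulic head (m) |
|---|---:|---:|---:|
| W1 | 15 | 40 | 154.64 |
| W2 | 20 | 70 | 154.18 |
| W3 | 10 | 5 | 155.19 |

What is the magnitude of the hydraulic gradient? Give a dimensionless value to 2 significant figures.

Three-point gradient (reference W1): Δ to W2 = (5, 30, -0.46), Δ to W3 = (-5, -35, +0.55).
∂h/∂x = +0.01600, ∂h/∂y = -0.01800 (det = -25).
|∇h| = √(0.01600² + -0.01800²) = 0.02408

0.024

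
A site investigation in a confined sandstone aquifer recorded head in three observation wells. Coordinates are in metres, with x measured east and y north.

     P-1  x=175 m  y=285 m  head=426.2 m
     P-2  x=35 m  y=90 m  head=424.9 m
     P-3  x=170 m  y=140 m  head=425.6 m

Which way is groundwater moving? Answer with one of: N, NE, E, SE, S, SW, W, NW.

With h = a·x + b·y + c and P-1 as origin, the differences give:
  (-140)·a + (-195)·b = -1.3
  (-5)·a + (-145)·b = -0.6
Eliminate b (×(-145) and ×(-195), subtract): 19325·a = 71.50 → a = ∂h/∂x = +0.003700
Back-substitute: b = ∂h/∂y = +0.004010.
Flow = −∇h = (-0.003700 east, -0.004010 north), which points southwest.

SW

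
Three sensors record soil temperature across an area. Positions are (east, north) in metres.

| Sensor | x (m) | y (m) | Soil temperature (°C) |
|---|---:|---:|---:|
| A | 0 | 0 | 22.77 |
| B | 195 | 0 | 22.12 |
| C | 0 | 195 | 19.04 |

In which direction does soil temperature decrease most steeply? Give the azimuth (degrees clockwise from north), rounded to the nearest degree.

∂T/∂x = (22.12 − 22.77) / (195 − 0) = -0.003333
∂T/∂y = (19.04 − 22.77) / (195 − 0) = -0.01913
Steepest decrease is along −∇f: components (+0.003333 E, +0.01913 N).
Azimuth = atan2(+0.003333, +0.01913) = 9.9° ≈ 010°.

010°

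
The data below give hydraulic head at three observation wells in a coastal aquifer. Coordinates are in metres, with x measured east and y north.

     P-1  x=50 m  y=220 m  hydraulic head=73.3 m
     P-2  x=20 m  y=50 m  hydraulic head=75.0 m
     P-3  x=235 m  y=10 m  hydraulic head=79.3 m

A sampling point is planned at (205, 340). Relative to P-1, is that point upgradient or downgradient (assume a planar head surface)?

upgradient

Differences from P-1: to P-2 (Δx, Δy, Δh) = (-30, -170, +1.7); to P-3 = (185, -210, +6.0).
Solve a·Δx + b·Δy = Δh: det = (-30)·(-210) − 185·(-170) = 37750.
∂h/∂x = [(+1.7)·(-210) − (+6.0)·(-170)] / 37750 = +0.01756
∂h/∂y = [(-30)·(+6.0) − 185·(+1.7)] / 37750 = -0.01310
Head at (205, 340) = 73.3 + (+0.01756)·(155) + (-0.01310)·(120) = 74.45 m.
That is higher than the 73.3 m at P-1, so the point is upgradient.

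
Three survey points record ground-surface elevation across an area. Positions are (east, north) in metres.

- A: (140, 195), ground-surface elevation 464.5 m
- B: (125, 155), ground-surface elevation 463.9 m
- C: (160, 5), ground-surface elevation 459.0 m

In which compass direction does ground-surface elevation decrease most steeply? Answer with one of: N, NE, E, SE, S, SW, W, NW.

SE

Differences from A: to B (Δx, Δy, Δh) = (-15, -40, -0.6); to C = (20, -190, -5.5).
Determinant of the coordinate differences = (-15)·(-190) − 20·(-40) = 3650.
∂z/∂x = [(-0.6)·(-190) − (-5.5)·(-40)] / 3650 = -0.02904
∂z/∂y = [(-15)·(-5.5) − 20·(-0.6)] / 3650 = +0.02589
Steepest decrease is along −∇f = (+0.02904 E, -0.02589 N) → southeast.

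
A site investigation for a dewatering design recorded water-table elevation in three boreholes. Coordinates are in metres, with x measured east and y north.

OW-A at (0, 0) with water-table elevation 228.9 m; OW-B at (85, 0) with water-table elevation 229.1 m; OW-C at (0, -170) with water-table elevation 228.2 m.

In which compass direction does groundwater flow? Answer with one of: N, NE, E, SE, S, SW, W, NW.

SW

∂h/∂x = (229.1 − 228.9) / (85 − 0) = +0.002353
∂h/∂y = (228.2 − 228.9) / (-170 − 0) = +0.004118
Flow = −∇h = (-0.002353 east, -0.004118 north), which points southwest.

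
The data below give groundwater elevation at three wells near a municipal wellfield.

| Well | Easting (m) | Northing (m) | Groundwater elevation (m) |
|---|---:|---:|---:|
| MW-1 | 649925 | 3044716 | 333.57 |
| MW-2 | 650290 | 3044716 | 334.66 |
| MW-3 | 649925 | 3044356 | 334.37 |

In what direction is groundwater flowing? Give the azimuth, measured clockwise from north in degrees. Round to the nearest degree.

307°

∂h/∂x = (334.66 − 333.57) / (650290 − 649925) = +0.002986
∂h/∂y = (334.37 − 333.57) / (3044356 − 3044716) = -0.002222
Flow direction (−∇h) has components (-0.002986 E, +0.002222 N).
Azimuth = atan2(E, N) = atan2(-0.002986, +0.002222) = 306.7° ≈ 307°.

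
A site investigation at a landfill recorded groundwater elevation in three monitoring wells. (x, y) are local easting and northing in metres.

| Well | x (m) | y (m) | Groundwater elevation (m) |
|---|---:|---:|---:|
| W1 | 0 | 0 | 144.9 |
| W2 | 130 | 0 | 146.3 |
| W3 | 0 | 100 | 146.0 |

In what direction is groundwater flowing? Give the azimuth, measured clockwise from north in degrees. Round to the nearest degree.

∂h/∂x = (146.3 − 144.9) / (130 − 0) = +0.01077
∂h/∂y = (146.0 − 144.9) / (100 − 0) = +0.01100
Flow direction (−∇h) has components (-0.01077 E, -0.01100 N).
Azimuth = atan2(E, N) = atan2(-0.01077, -0.01100) = 224.4° ≈ 224°.

224°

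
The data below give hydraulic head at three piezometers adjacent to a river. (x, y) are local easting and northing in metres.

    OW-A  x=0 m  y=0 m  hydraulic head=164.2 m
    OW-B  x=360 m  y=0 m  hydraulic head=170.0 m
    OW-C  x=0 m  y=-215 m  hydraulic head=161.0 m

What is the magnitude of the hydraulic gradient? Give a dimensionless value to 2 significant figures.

∂h/∂x = (170.0 − 164.2) / (360 − 0) = +0.01611
∂h/∂y = (161.0 − 164.2) / (-215 − 0) = +0.01488
|∇h| = √(0.01611² + 0.01488²) = 0.02193

0.022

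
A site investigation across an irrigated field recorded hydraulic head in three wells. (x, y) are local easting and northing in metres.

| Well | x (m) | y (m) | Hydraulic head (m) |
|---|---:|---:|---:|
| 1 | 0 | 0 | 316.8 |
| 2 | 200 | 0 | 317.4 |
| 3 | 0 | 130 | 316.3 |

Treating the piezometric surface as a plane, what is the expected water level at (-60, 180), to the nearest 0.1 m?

315.9 m

∂h/∂x = (317.4 − 316.8) / (200 − 0) = +0.003000
∂h/∂y = (316.3 − 316.8) / (130 − 0) = -0.003846
h(-60, 180) = 316.8 + (+0.003000)·(-60) + (-0.003846)·(180) = 316.8 -0.180 -0.692 = 315.928 m.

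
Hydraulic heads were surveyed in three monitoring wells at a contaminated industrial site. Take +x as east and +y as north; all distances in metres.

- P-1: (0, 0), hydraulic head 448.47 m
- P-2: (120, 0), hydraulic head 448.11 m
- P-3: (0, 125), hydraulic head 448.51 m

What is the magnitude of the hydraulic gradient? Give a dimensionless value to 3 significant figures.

0.00302

∂h/∂x = (448.11 − 448.47) / (120 − 0) = -0.003000
∂h/∂y = (448.51 − 448.47) / (125 − 0) = +0.0003200
|∇h| = √(-0.003000² + 0.0003200²) = 0.003017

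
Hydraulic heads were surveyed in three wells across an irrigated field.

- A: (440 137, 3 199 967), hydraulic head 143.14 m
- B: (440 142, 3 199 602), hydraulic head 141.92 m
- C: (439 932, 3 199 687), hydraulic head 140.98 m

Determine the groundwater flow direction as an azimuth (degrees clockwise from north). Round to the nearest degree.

240°

Taking A as reference: B−A = (5, -365, -1.22); C−A = (-205, -280, -2.16).
Determinant of the coordinate differences = 5·(-280) − (-205)·(-365) = -76225.
∂h/∂x = [(-1.22)·(-280) − (-2.16)·(-365)] / -76225 = +0.005862
∂h/∂y = [5·(-2.16) − (-205)·(-1.22)] / -76225 = +0.003423
Flow direction (−∇h) has components (-0.005862 E, -0.003423 N).
Azimuth = atan2(E, N) = atan2(-0.005862, -0.003423) = 239.7° ≈ 240°.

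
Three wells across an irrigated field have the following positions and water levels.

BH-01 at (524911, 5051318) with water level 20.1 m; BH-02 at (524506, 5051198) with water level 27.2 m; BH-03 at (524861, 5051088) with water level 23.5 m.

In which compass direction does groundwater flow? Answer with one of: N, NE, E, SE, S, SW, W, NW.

With h = a·x + b·y + c and BH-01 as origin, the differences give:
  (-405)·a + (-120)·b = +7.1
  (-50)·a + (-230)·b = +3.4
Eliminate b (×(-230) and ×(-120), subtract): 87150·a = -1225.00 → a = ∂h/∂x = -0.01406
Back-substitute: b = ∂h/∂y = -0.01173.
Flow = −∇h = (+0.01406 east, +0.01173 north), which points northeast.

NE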